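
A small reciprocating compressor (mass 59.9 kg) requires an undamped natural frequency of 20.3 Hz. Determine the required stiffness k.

ω_n = 2πf_n = 2π × 20.3 = 127.5 rad/s.
k = m·ω_n² = 59.9 × 127.5² = 59.9 × 16270 = 974500 N/m.

974000 N/m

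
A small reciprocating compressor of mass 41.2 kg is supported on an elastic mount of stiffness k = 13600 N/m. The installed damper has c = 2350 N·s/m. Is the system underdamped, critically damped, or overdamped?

c_c = 2√(k·m) = 1497 N·s/m; ζ = c/c_c = 2350/1497 = 1.57.
Since ζ > 1 the system is overdamped.

overdamped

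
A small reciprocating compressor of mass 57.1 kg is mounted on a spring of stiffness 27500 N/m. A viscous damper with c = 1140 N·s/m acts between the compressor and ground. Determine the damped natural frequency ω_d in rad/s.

ω_n = √(k/m) = √(27500/57.1) = 21.95 rad/s.
Critical damping c_c = 2√(k·m) = 2√(27500 × 57.1) = 2506 N·s/m, so ζ = c/c_c = 1140/2506 = 0.4549.
ω_d = ω_n√(1 − ζ²) = 21.95 × √(1 − 0.207) = 19.54 rad/s.

19.5 rad/s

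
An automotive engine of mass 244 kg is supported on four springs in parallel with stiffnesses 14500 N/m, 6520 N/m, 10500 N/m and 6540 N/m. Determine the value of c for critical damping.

6090 N·s/m

Parallel springs add: k_eq = 14500 + 6520 + 10500 + 6540 = 38060 N/m.
c_c = 2√(k_eq·m) = 2√(38060 × 244) = 2 × 3047 = 6095 N·s/m.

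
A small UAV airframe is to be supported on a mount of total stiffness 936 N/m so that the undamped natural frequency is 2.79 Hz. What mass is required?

3.05 kg

ω_n = 2πf_n = 2π × 2.79 = 17.53 rad/s.
m = k/ω_n² = 936/17.53² = 936/307.3 = 3.046 kg.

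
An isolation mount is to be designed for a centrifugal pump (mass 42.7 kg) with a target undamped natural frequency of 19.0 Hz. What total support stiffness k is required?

609000 N/m

ω_n = 2πf_n = 2π × 19.0 = 119.4 rad/s.
k = m·ω_n² = 42.7 × 119.4² = 42.7 × 14250 = 608500 N/m.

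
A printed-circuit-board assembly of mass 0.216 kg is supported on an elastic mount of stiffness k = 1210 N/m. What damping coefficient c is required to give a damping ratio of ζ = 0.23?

7.44 N·s/m

c_c = 2√(k·m) = 2√(1210 × 0.216) = 32.33 N·s/m.
c = ζ·c_c = 0.23 × 32.33 = 7.437 N·s/m.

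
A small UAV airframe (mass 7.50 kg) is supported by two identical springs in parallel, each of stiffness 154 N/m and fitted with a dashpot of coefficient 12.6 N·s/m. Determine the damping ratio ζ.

0.131

Parallel springs add: k_eq = 2 × 154 = 308.0 N/m.
ω_n = √(k_eq/m) = √(308.0/7.50) = 6.408 rad/s.
Critical damping c_c = 2√(k_eq·m) = 2√(308.0 × 7.50) = 96.12 N·s/m, so ζ = c/c_c = 12.6/96.12 = 0.1311.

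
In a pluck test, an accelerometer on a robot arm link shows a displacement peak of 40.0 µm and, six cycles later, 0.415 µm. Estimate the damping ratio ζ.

0.120

Logarithmic decrement δ = (1/n)·ln(x₀/x_n) = (1/6)·ln(40.0/0.415) = (1/6)·ln(96.39) = 0.7614.
ζ = δ/√(4π² + δ²) = 0.7614/√(39.48 + 0.580) = 0.7614/6.329 = 0.1203.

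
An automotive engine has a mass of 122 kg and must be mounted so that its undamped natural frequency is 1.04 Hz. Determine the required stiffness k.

5210 N/m

ω_n = 2πf_n = 2π × 1.04 = 6.535 rad/s.
k = m·ω_n² = 122 × 6.535² = 122 × 42.70 = 5209 N/m.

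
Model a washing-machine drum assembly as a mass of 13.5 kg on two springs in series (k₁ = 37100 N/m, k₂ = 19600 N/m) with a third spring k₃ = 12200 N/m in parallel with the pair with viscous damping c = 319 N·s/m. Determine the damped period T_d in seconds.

0.152 s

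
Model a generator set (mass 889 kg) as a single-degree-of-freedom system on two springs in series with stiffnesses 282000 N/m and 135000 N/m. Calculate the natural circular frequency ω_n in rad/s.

Series springs: 1/k_eq = 1/282000 + 1/135000 = 1.095×10^-5, so k_eq = 91290 N/m.
ω_n = √(k_eq/m) = √(91290/889) = √102.7 = 10.13 rad/s.

10.1 rad/s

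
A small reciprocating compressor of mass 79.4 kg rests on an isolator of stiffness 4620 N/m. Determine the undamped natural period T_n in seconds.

ω_n = √(k/m) = √(4620/79.4) = √58.19 = 7.628 rad/s.
T_n = 2π/ω_n = 6.283/7.628 = 0.8237 s.

0.824 s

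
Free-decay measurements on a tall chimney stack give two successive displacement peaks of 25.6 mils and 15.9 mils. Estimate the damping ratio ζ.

Logarithmic decrement δ = (1/n)·ln(x₀/x_n) = (1/1)·ln(25.6/15.9) = (1/1)·ln(1.610) = 0.4763.
ζ = δ/√(4π² + δ²) = 0.4763/√(39.48 + 0.227) = 0.4763/6.301 = 0.07558.

0.0756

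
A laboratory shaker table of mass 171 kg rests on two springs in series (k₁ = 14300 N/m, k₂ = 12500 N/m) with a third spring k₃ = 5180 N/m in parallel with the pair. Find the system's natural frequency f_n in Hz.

Series pair: k_s = k₁k₂/(k₁+k₂) = (14300)(12500)/(14300 + 12500) = 6670 N/m. In parallel with k₃: k_eq = 6670 + 5180 = 11850 N/m.
ω_n = √(k_eq/m) = √(11850/171) = √69.30 = 8.324 rad/s.
f_n = ω_n/(2π) = 8.324/6.283 = 1.325 Hz.

1.32 Hz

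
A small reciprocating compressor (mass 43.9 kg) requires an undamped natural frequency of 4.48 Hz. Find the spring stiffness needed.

ω_n = 2πf_n = 2π × 4.48 = 28.15 rad/s.
k = m·ω_n² = 43.9 × 28.15² = 43.9 × 792.3 = 34780 N/m.

34800 N/m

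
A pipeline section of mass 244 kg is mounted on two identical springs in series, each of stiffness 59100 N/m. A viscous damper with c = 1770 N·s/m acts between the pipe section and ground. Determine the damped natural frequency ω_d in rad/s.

10.4 rad/s

Series springs: 1/k_eq = 2/59100, so k_eq = 59100/2 = 29550 N/m.
ω_n = √(k_eq/m) = √(29550/244) = 11.00 rad/s.
Critical damping c_c = 2√(k_eq·m) = 2√(29550 × 244) = 5370 N·s/m, so ζ = c/c_c = 1770/5370 = 0.3296.
ω_d = ω_n√(1 − ζ²) = 11.00 × √(1 − 0.109) = 10.39 rad/s.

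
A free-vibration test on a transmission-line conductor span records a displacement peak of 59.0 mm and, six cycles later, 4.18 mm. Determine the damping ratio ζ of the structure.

0.0700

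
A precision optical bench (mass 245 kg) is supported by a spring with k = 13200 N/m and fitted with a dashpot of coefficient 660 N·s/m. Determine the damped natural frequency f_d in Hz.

1.15 Hz

ω_n = √(k/m) = √(13200/245) = 7.340 rad/s.
Critical damping c_c = 2√(k·m) = 2√(13200 × 245) = 3597 N·s/m, so ζ = c/c_c = 660/3597 = 0.1835.
ω_d = ω_n√(1 − ζ²) = 7.340 × √(1 − 0.0337) = 7.215 rad/s.
f_d = ω_d/(2π) = 1.148 Hz.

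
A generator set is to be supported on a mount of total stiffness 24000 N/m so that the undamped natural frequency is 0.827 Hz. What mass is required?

ω_n = 2πf_n = 2π × 0.827 = 5.196 rad/s.
m = k/ω_n² = 24000/5.196² = 24000/27.00 = 888.9 kg.

889 kg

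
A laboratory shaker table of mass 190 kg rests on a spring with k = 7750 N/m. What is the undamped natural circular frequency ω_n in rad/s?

ω_n = √(k/m) = √(7750/190) = √40.79 = 6.387 rad/s.

6.39 rad/s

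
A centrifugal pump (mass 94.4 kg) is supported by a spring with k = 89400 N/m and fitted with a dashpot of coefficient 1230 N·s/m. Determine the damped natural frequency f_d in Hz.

4.79 Hz

ω_n = √(k/m) = √(89400/94.4) = 30.77 rad/s.
Critical damping c_c = 2√(k·m) = 2√(89400 × 94.4) = 5810 N·s/m, so ζ = c/c_c = 1230/5810 = 0.2117.
ω_d = ω_n√(1 − ζ²) = 30.77 × √(1 − 0.0448) = 30.08 rad/s.
f_d = ω_d/(2π) = 4.787 Hz.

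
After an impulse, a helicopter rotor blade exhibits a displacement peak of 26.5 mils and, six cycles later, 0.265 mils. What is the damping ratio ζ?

Logarithmic decrement δ = (1/n)·ln(x₀/x_n) = (1/6)·ln(26.5/0.265) = (1/6)·ln(100.0) = 0.7675.
ζ = δ/√(4π² + δ²) = 0.7675/√(39.48 + 0.589) = 0.7675/6.330 = 0.1213.

0.121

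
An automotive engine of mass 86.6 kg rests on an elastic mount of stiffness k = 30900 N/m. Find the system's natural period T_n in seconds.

ω_n = √(k/m) = √(30900/86.6) = √356.8 = 18.89 rad/s.
T_n = 2π/ω_n = 6.283/18.89 = 0.3326 s.

0.333 s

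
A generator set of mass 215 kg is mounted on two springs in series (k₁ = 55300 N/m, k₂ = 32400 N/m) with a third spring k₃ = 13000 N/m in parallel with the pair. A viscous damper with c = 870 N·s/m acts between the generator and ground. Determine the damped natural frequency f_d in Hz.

Series pair: k_s = k₁k₂/(k₁+k₂) = (55300)(32400)/(55300 + 32400) = 20430 N/m. In parallel with k₃: k_eq = 20430 + 13000 = 33430 N/m.
ω_n = √(k_eq/m) = √(33430/215) = 12.47 rad/s.
Critical damping c_c = 2√(k_eq·m) = 2√(33430 × 215) = 5362 N·s/m, so ζ = c/c_c = 870/5362 = 0.1623.
ω_d = ω_n√(1 − ζ²) = 12.47 × √(1 − 0.0263) = 12.30 rad/s.
f_d = ω_d/(2π) = 1.958 Hz.

1.96 Hz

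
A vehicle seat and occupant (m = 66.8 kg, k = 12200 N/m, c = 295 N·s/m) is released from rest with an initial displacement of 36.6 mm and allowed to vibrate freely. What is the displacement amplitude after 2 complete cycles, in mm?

ζ = c/(2√(km)) = 295/(2√(12200 × 66.8)) = 295/1806 = 0.1634.
Logarithmic decrement δ = 2πζ/√(1 − ζ²) = 2π × 0.1634/√(1 − 0.0267) = 1.041.
After n cycles, x_n/x₀ = e^(−nδ), so x_2 = 36.6 × e^(−2 × 1.041) = 36.6 × 0.1248 = 4.567 mm.

4.57 mm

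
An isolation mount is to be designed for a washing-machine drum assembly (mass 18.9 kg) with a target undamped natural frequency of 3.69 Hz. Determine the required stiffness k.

ω_n = 2πf_n = 2π × 3.69 = 23.18 rad/s.
k = m·ω_n² = 18.9 × 23.18² = 18.9 × 537.5 = 10160 N/m.

10200 N/m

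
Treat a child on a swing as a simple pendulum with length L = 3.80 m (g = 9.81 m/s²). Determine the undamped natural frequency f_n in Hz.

0.256 Hz

For a simple pendulum ω_n = √(g/L) = √(9.81/3.80) = √2.582 = 1.607 rad/s.
f_n = ω_n/(2π) = 1.607/6.283 = 0.2557 Hz.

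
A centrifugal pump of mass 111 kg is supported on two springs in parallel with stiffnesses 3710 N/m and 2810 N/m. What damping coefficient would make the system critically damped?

Parallel springs add: k_eq = 3710 + 2810 = 6520 N/m.
c_c = 2√(k_eq·m) = 2√(6520 × 111) = 2 × 850.7 = 1701 N·s/m.

1700 N·s/m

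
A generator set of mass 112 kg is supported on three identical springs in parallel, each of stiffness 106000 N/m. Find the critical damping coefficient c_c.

11900 N·s/m

Parallel springs add: k_eq = 3 × 106000 = 318000 N/m.
c_c = 2√(k_eq·m) = 2√(318000 × 112) = 2 × 5968 = 11940 N·s/m.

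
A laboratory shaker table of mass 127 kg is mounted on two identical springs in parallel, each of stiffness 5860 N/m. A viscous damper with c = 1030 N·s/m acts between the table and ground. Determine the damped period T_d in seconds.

0.721 s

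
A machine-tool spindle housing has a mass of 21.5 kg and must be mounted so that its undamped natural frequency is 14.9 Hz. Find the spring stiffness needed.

188000 N/m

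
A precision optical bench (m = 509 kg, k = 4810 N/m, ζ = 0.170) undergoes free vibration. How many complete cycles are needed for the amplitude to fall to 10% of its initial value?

Logarithmic decrement δ = 2πζ/√(1 − ζ²) = 2π × 0.1700/√(1 − 0.0289) = 1.084.
x_n/x₀ = e^(−nδ) ≤ 0.1; take ln: n ≥ ln(1/0.1)/δ = 2.303/1.084 = 2.124.
So 3 complete cycles are required.

3 cycles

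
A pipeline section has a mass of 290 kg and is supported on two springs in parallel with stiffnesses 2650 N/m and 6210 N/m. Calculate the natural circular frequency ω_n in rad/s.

5.53 rad/s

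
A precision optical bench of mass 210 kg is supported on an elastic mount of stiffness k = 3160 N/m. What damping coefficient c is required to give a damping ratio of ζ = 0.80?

c_c = 2√(k·m) = 2√(3160 × 210) = 1629 N·s/m.
c = ζ·c_c = 0.80 × 1629 = 1303 N·s/m.

1300 N·s/m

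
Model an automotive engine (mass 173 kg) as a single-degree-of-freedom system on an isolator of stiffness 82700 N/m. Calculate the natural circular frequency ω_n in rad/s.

ω_n = √(k/m) = √(82700/173) = √478.0 = 21.86 rad/s.

21.9 rad/s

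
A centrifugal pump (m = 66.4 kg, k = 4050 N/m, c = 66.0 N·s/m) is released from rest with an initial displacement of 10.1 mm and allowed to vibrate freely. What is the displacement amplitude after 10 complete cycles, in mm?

0.184 mm

ζ = c/(2√(km)) = 66.0/(2√(4050 × 66.4)) = 66.0/1037 = 0.06364.
Logarithmic decrement δ = 2πζ/√(1 − ζ²) = 2π × 0.06364/√(1 − 0.00405) = 0.4006.
After n cycles, x_n/x₀ = e^(−nδ), so x_10 = 10.1 × e^(−10 × 0.4006) = 10.1 × 0.01820 = 0.1838 mm.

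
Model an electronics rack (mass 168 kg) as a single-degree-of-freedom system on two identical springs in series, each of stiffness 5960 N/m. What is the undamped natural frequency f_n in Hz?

0.670 Hz

Series springs: 1/k_eq = 2/5960, so k_eq = 5960/2 = 2980 N/m.
ω_n = √(k_eq/m) = √(2980/168) = √17.74 = 4.212 rad/s.
f_n = ω_n/(2π) = 4.212/6.283 = 0.6703 Hz.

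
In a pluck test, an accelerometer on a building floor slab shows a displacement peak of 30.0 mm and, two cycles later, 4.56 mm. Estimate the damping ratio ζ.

Logarithmic decrement δ = (1/n)·ln(x₀/x_n) = (1/2)·ln(30.0/4.56) = (1/2)·ln(6.579) = 0.9419.
ζ = δ/√(4π² + δ²) = 0.9419/√(39.48 + 0.887) = 0.9419/6.353 = 0.1483.

0.148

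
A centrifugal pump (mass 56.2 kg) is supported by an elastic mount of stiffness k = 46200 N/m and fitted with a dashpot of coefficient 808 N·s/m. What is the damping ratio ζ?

ω_n = √(k/m) = √(46200/56.2) = 28.67 rad/s.
Critical damping c_c = 2√(k·m) = 2√(46200 × 56.2) = 3223 N·s/m, so ζ = c/c_c = 808/3223 = 0.2507.

0.251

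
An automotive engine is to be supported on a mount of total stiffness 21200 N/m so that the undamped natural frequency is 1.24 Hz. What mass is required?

ω_n = 2πf_n = 2π × 1.24 = 7.791 rad/s.
m = k/ω_n² = 21200/7.791² = 21200/60.70 = 349.2 kg.

349 kg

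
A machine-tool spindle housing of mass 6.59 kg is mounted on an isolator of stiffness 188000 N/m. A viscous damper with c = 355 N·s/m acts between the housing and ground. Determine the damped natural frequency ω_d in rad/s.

167 rad/s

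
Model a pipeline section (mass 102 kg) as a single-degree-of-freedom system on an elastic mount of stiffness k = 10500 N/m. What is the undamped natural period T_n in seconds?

0.619 s

ω_n = √(k/m) = √(10500/102) = √102.9 = 10.15 rad/s.
T_n = 2π/ω_n = 6.283/10.15 = 0.6193 s.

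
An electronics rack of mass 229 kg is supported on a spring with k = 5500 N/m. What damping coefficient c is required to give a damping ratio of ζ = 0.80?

1800 N·s/m

c_c = 2√(k·m) = 2√(5500 × 229) = 2245 N·s/m.
c = ζ·c_c = 0.80 × 2245 = 1796 N·s/m.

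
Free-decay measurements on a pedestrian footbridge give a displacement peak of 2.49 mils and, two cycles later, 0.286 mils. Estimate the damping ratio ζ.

0.170

Logarithmic decrement δ = (1/n)·ln(x₀/x_n) = (1/2)·ln(2.49/0.286) = (1/2)·ln(8.706) = 1.082.
ζ = δ/√(4π² + δ²) = 1.082/√(39.48 + 1.17) = 1.082/6.376 = 0.1697.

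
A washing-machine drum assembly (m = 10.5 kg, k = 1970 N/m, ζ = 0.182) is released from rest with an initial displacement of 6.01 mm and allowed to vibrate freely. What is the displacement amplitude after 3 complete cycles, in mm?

Logarithmic decrement δ = 2πζ/√(1 − ζ²) = 2π × 0.1820/√(1 − 0.0331) = 1.163.
After n cycles, x_n/x₀ = e^(−nδ), so x_3 = 6.01 × e^(−3 × 1.163) = 6.01 × 0.03053 = 0.1835 mm.

0.184 mm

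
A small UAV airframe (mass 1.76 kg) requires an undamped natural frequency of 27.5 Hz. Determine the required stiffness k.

ω_n = 2πf_n = 2π × 27.5 = 172.8 rad/s.
k = m·ω_n² = 1.76 × 172.8² = 1.76 × 29860 = 52550 N/m.

52500 N/m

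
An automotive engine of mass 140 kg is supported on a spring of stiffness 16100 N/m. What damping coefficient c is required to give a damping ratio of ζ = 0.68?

2040 N·s/m

c_c = 2√(k·m) = 2√(16100 × 140) = 3003 N·s/m.
c = ζ·c_c = 0.68 × 3003 = 2042 N·s/m.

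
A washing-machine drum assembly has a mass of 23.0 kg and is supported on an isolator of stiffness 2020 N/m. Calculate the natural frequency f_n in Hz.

1.49 Hz

ω_n = √(k/m) = √(2020/23.0) = √87.83 = 9.372 rad/s.
f_n = ω_n/(2π) = 9.372/6.283 = 1.492 Hz.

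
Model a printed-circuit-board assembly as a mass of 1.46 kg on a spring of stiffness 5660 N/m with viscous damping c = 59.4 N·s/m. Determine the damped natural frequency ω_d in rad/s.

ω_n = √(k/m) = √(5660/1.46) = 62.26 rad/s.
Critical damping c_c = 2√(k·m) = 2√(5660 × 1.46) = 181.8 N·s/m, so ζ = c/c_c = 59.4/181.8 = 0.3267.
ω_d = ω_n√(1 − ζ²) = 62.26 × √(1 − 0.107) = 58.85 rad/s.

58.8 rad/s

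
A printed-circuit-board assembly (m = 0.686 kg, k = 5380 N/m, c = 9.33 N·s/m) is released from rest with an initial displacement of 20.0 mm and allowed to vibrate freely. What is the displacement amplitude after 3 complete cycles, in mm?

ζ = c/(2√(km)) = 9.33/(2√(5380 × 0.686)) = 9.33/121.5 = 0.07679.
Logarithmic decrement δ = 2πζ/√(1 − ζ²) = 2π × 0.07679/√(1 − 0.00590) = 0.4839.
After n cycles, x_n/x₀ = e^(−nδ), so x_3 = 20.0 × e^(−3 × 0.4839) = 20.0 × 0.2342 = 4.683 mm.

4.68 mm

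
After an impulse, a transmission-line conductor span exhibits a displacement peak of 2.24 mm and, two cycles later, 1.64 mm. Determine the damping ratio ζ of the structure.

0.0248

Logarithmic decrement δ = (1/n)·ln(x₀/x_n) = (1/2)·ln(2.24/1.64) = (1/2)·ln(1.366) = 0.1559.
ζ = δ/√(4π² + δ²) = 0.1559/√(39.48 + 0.0243) = 0.1559/6.285 = 0.02480.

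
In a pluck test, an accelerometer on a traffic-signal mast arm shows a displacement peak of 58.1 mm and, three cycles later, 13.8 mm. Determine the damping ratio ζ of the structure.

0.0760

Logarithmic decrement δ = (1/n)·ln(x₀/x_n) = (1/3)·ln(58.1/13.8) = (1/3)·ln(4.210) = 0.4792.
ζ = δ/√(4π² + δ²) = 0.4792/√(39.48 + 0.230) = 0.4792/6.301 = 0.07604.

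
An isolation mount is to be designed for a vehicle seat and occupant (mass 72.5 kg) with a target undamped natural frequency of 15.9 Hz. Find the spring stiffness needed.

ω_n = 2πf_n = 2π × 15.9 = 99.90 rad/s.
k = m·ω_n² = 72.5 × 99.90² = 72.5 × 9981 = 723600 N/m.

724000 N/m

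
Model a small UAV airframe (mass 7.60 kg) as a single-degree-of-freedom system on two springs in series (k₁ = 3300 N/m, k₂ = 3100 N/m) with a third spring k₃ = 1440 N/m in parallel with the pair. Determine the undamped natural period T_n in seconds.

Series pair: k_s = k₁k₂/(k₁+k₂) = (3300)(3100)/(3300 + 3100) = 1598 N/m. In parallel with k₃: k_eq = 1598 + 1440 = 3038 N/m.
ω_n = √(k_eq/m) = √(3038/7.60) = √399.8 = 19.99 rad/s.
T_n = 2π/ω_n = 6.283/19.99 = 0.3142 s.

0.314 s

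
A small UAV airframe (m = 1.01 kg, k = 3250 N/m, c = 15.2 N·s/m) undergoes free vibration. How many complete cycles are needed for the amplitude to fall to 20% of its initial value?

2 cycles

ζ = c/(2√(km)) = 15.2/(2√(3250 × 1.01)) = 15.2/114.6 = 0.1327.
Logarithmic decrement δ = 2πζ/√(1 − ζ²) = 2π × 0.1327/√(1 − 0.0176) = 0.8409.
x_n/x₀ = e^(−nδ) ≤ 0.2; take ln: n ≥ ln(1/0.2)/δ = 1.609/0.8409 = 1.914.
So 2 complete cycles are required.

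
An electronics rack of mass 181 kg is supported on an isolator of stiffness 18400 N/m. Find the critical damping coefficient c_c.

3650 N·s/m

c_c = 2√(k·m) = 2√(18400 × 181) = 2 × 1825 = 3650 N·s/m.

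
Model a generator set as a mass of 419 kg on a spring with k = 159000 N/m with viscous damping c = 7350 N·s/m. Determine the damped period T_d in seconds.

0.361 s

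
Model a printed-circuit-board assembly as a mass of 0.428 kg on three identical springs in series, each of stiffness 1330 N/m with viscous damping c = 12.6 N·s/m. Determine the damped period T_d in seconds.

0.220 s

Series springs: 1/k_eq = 3/1330, so k_eq = 1330/3 = 443.3 N/m.
ω_n = √(k_eq/m) = √(443.3/0.428) = 32.18 rad/s.
Critical damping c_c = 2√(k_eq·m) = 2√(443.3 × 0.428) = 27.55 N·s/m, so ζ = c/c_c = 12.6/27.55 = 0.4574.
ω_d = ω_n√(1 − ζ²) = 32.18 × √(1 − 0.209) = 28.62 rad/s.
T_d = 2π/ω_d = 0.2195 s.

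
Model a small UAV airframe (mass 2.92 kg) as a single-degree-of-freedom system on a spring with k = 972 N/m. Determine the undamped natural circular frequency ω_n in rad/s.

ω_n = √(k/m) = √(972.0/2.92) = √332.9 = 18.24 rad/s.

18.2 rad/s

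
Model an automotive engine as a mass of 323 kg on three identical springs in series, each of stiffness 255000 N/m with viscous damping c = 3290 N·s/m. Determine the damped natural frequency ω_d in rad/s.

15.4 rad/s

Series springs: 1/k_eq = 3/255000, so k_eq = 255000/3 = 85000 N/m.
ω_n = √(k_eq/m) = √(85000/323) = 16.22 rad/s.
Critical damping c_c = 2√(k_eq·m) = 2√(85000 × 323) = 10480 N·s/m, so ζ = c/c_c = 3290/10480 = 0.3139.
ω_d = ω_n√(1 − ζ²) = 16.22 × √(1 − 0.0986) = 15.40 rad/s.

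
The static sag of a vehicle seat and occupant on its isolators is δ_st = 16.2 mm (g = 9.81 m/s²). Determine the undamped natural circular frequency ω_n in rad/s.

ω_n = √(g/δ_st) = √(9.81/0.0162) = √605.6 = 24.61 rad/s.

24.6 rad/s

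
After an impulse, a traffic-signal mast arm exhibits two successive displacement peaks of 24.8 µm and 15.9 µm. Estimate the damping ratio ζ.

0.0706

Logarithmic decrement δ = (1/n)·ln(x₀/x_n) = (1/1)·ln(24.8/15.9) = (1/1)·ln(1.560) = 0.4445.
ζ = δ/√(4π² + δ²) = 0.4445/√(39.48 + 0.198) = 0.4445/6.299 = 0.07057.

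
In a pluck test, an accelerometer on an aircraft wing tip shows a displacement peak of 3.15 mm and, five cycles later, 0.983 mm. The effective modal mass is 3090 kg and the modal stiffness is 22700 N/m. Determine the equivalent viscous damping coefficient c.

Logarithmic decrement δ = (1/n)·ln(x₀/x_n) = (1/5)·ln(3.15/0.983) = (1/5)·ln(3.204) = 0.2329.
ζ = δ/√(4π² + δ²) = 0.2329/√(39.48 + 0.0542) = 0.2329/6.288 = 0.03704.
c = ζ · 2√(km) = 0.03704 × 2√(22700 × 3090) = 0.03704 × 16750 = 620.5 N·s/m.

620 N·s/m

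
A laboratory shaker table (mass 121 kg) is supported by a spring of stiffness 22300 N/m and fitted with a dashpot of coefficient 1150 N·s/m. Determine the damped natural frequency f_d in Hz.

ω_n = √(k/m) = √(22300/121) = 13.58 rad/s.
Critical damping c_c = 2√(k·m) = 2√(22300 × 121) = 3285 N·s/m, so ζ = c/c_c = 1150/3285 = 0.3500.
ω_d = ω_n√(1 − ζ²) = 13.58 × √(1 − 0.123) = 12.72 rad/s.
f_d = ω_d/(2π) = 2.024 Hz.

2.02 Hz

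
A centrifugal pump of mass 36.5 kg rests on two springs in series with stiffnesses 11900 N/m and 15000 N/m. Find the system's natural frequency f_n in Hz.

Series springs: 1/k_eq = 1/11900 + 1/15000 = 0.0001507, so k_eq = 6636 N/m.
ω_n = √(k_eq/m) = √(6636/36.5) = √181.8 = 13.48 rad/s.
f_n = ω_n/(2π) = 13.48/6.283 = 2.146 Hz.

2.15 Hz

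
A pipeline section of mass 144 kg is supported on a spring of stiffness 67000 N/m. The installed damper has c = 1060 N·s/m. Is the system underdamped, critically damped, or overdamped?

underdamped

c_c = 2√(k·m) = 6212 N·s/m; ζ = c/c_c = 1060/6212 = 0.171.
Since ζ < 1 the system is underdamped.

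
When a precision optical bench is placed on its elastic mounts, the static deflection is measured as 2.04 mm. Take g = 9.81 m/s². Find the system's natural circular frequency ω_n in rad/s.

ω_n = √(g/δ_st) = √(9.81/0.00204) = √4809 = 69.35 rad/s.

69.3 rad/s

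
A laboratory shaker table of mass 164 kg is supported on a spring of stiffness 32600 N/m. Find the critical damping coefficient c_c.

4620 N·s/m

c_c = 2√(k·m) = 2√(32600 × 164) = 2 × 2312 = 4624 N·s/m.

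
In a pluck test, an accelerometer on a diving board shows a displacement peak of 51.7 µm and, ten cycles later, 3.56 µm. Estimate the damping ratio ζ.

Logarithmic decrement δ = (1/n)·ln(x₀/x_n) = (1/10)·ln(51.7/3.56) = (1/10)·ln(14.52) = 0.2676.
ζ = δ/√(4π² + δ²) = 0.2676/√(39.48 + 0.0716) = 0.2676/6.289 = 0.04255.

0.0425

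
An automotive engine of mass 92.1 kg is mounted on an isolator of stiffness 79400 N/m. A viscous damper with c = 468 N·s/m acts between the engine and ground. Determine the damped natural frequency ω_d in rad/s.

ω_n = √(k/m) = √(79400/92.1) = 29.36 rad/s.
Critical damping c_c = 2√(k·m) = 2√(79400 × 92.1) = 5408 N·s/m, so ζ = c/c_c = 468/5408 = 0.08653.
ω_d = ω_n√(1 − ζ²) = 29.36 × √(1 − 0.00749) = 29.25 rad/s.

29.3 rad/s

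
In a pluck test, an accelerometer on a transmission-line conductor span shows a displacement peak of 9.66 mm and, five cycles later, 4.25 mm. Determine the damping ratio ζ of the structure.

0.0261

Logarithmic decrement δ = (1/n)·ln(x₀/x_n) = (1/5)·ln(9.66/4.25) = (1/5)·ln(2.273) = 0.1642.
ζ = δ/√(4π² + δ²) = 0.1642/√(39.48 + 0.0270) = 0.1642/6.285 = 0.02613.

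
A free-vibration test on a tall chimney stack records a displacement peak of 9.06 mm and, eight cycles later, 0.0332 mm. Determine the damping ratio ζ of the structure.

0.111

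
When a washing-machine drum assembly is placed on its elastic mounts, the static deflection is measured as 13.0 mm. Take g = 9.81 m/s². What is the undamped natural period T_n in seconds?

ω_n = √(g/δ_st) = √(9.81/0.0130) = √754.6 = 27.47 rad/s.
T_n = 2π/ω_n = 6.283/27.47 = 0.2287 s.

0.229 s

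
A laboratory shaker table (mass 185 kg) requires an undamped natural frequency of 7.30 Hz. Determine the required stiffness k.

389000 N/m

ω_n = 2πf_n = 2π × 7.30 = 45.87 rad/s.
k = m·ω_n² = 185 × 45.87² = 185 × 2104 = 389200 N/m.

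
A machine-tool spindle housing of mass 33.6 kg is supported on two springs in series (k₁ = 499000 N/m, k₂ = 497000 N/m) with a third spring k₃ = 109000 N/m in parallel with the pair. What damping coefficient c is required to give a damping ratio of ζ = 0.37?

Series pair: k_s = k₁k₂/(k₁+k₂) = (499000)(497000)/(499000 + 497000) = 249000 N/m. In parallel with k₃: k_eq = 249000 + 109000 = 358000 N/m.
c_c = 2√(k_eq·m) = 2√(358000 × 33.6) = 6937 N·s/m.
c = ζ·c_c = 0.37 × 6937 = 2567 N·s/m.

2570 N·s/m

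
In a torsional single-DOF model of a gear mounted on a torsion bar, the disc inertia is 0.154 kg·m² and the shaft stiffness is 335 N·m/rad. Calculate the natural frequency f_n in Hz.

ω_n = √(k_t/J) = √(335/0.154) = √2175 = 46.64 rad/s.
f_n = ω_n/(2π) = 46.64/6.283 = 7.423 Hz.

7.42 Hz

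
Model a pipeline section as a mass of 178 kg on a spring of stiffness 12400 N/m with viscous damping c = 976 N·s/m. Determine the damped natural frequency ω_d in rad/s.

7.88 rad/s

ω_n = √(k/m) = √(12400/178) = 8.346 rad/s.
Critical damping c_c = 2√(k·m) = 2√(12400 × 178) = 2971 N·s/m, so ζ = c/c_c = 976/2971 = 0.3285.
ω_d = ω_n√(1 − ζ²) = 8.346 × √(1 − 0.108) = 7.883 rad/s.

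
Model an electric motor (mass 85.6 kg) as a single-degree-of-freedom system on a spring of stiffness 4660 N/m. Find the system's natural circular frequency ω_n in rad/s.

7.38 rad/s

ω_n = √(k/m) = √(4660/85.6) = √54.44 = 7.378 rad/s.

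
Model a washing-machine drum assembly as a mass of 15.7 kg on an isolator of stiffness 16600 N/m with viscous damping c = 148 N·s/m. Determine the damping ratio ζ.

0.145

ω_n = √(k/m) = √(16600/15.7) = 32.52 rad/s.
Critical damping c_c = 2√(k·m) = 2√(16600 × 15.7) = 1021 N·s/m, so ζ = c/c_c = 148/1021 = 0.1450.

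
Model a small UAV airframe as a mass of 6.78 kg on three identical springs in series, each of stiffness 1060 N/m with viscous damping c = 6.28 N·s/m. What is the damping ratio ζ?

Series springs: 1/k_eq = 3/1060, so k_eq = 1060/3 = 353.3 N/m.
ω_n = √(k_eq/m) = √(353.3/6.78) = 7.219 rad/s.
Critical damping c_c = 2√(k_eq·m) = 2√(353.3 × 6.78) = 97.89 N·s/m, so ζ = c/c_c = 6.28/97.89 = 0.06415.

0.0642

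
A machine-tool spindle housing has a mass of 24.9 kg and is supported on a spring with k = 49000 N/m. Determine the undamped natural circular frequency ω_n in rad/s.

ω_n = √(k/m) = √(49000/24.9) = √1968 = 44.36 rad/s.

44.4 rad/s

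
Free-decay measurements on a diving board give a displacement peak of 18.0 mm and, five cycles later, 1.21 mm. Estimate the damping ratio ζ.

0.0856

Logarithmic decrement δ = (1/n)·ln(x₀/x_n) = (1/5)·ln(18.0/1.21) = (1/5)·ln(14.88) = 0.5400.
ζ = δ/√(4π² + δ²) = 0.5400/√(39.48 + 0.292) = 0.5400/6.306 = 0.08562.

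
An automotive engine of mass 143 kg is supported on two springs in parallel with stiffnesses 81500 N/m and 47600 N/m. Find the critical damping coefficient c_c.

Parallel springs add: k_eq = 81500 + 47600 = 129100 N/m.
c_c = 2√(k_eq·m) = 2√(129100 × 143) = 2 × 4297 = 8593 N·s/m.

8590 N·s/m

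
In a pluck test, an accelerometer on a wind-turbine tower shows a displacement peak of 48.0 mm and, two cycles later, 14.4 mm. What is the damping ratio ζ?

Logarithmic decrement δ = (1/n)·ln(x₀/x_n) = (1/2)·ln(48.0/14.4) = (1/2)·ln(3.333) = 0.6020.
ζ = δ/√(4π² + δ²) = 0.6020/√(39.48 + 0.362) = 0.6020/6.312 = 0.09537.

0.0954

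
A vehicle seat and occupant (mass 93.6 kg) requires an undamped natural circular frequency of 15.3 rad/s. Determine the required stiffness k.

k = m·ω_n² = 93.6 × 15.30² = 93.6 × 234.1 = 21910 N/m.

21900 N/m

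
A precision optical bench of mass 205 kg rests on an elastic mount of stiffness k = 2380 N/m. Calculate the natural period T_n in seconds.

1.84 s

ω_n = √(k/m) = √(2380/205) = √11.61 = 3.407 rad/s.
T_n = 2π/ω_n = 6.283/3.407 = 1.844 s.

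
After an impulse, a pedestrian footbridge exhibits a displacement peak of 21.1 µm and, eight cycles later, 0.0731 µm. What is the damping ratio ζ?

0.112

Logarithmic decrement δ = (1/n)·ln(x₀/x_n) = (1/8)·ln(21.1/0.0731) = (1/8)·ln(288.6) = 0.7081.
ζ = δ/√(4π² + δ²) = 0.7081/√(39.48 + 0.501) = 0.7081/6.323 = 0.1120.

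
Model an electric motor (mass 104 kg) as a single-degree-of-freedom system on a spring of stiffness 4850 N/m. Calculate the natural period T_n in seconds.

0.920 s

ω_n = √(k/m) = √(4850/104) = √46.63 = 6.829 rad/s.
T_n = 2π/ω_n = 6.283/6.829 = 0.9201 s.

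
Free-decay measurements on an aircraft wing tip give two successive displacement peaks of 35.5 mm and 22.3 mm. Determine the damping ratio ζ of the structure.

Logarithmic decrement δ = (1/n)·ln(x₀/x_n) = (1/1)·ln(35.5/22.3) = (1/1)·ln(1.592) = 0.4649.
ζ = δ/√(4π² + δ²) = 0.4649/√(39.48 + 0.216) = 0.4649/6.300 = 0.07380.

0.0738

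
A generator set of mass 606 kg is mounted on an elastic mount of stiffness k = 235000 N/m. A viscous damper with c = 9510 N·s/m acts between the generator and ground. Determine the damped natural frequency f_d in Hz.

ω_n = √(k/m) = √(235000/606) = 19.69 rad/s.
Critical damping c_c = 2√(k·m) = 2√(235000 × 606) = 23870 N·s/m, so ζ = c/c_c = 9510/23870 = 0.3985.
ω_d = ω_n√(1 − ζ²) = 19.69 × √(1 − 0.159) = 18.06 rad/s.
f_d = ω_d/(2π) = 2.875 Hz.

2.87 Hz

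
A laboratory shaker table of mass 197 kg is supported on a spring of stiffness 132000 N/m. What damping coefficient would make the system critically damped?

10200 N·s/m

c_c = 2√(k·m) = 2√(132000 × 197) = 2 × 5099 = 10200 N·s/m.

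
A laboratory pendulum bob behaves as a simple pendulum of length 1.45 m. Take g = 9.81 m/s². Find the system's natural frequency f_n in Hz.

For a simple pendulum ω_n = √(g/L) = √(9.81/1.45) = √6.766 = 2.601 rad/s.
f_n = ω_n/(2π) = 2.601/6.283 = 0.4140 Hz.

0.414 Hz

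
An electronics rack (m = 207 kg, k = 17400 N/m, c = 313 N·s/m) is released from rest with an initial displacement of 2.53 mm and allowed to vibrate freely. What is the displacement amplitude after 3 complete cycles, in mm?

0.532 mm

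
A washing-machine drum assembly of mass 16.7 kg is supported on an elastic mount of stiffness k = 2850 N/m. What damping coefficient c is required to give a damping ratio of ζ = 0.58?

253 N·s/m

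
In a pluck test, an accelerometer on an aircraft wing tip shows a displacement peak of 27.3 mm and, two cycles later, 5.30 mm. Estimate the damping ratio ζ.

Logarithmic decrement δ = (1/n)·ln(x₀/x_n) = (1/2)·ln(27.3/5.30) = (1/2)·ln(5.151) = 0.8196.
ζ = δ/√(4π² + δ²) = 0.8196/√(39.48 + 0.672) = 0.8196/6.336 = 0.1293.

0.129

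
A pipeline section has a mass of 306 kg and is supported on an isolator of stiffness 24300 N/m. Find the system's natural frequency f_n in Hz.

ω_n = √(k/m) = √(24300/306) = √79.41 = 8.911 rad/s.
f_n = ω_n/(2π) = 8.911/6.283 = 1.418 Hz.

1.42 Hz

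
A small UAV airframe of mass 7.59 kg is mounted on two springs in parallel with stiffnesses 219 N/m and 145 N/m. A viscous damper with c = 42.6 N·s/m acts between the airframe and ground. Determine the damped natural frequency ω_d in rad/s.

6.33 rad/s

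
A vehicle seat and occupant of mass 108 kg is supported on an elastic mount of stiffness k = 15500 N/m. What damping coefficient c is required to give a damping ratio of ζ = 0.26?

673 N·s/m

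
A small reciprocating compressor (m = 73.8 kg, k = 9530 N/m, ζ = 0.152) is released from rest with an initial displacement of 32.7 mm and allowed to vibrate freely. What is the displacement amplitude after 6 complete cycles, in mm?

Logarithmic decrement δ = 2πζ/√(1 − ζ²) = 2π × 0.1520/√(1 − 0.0231) = 0.9663.
After n cycles, x_n/x₀ = e^(−nδ), so x_6 = 32.7 × e^(−6 × 0.9663) = 32.7 × 0.003035 = 0.09924 mm.

0.0992 mm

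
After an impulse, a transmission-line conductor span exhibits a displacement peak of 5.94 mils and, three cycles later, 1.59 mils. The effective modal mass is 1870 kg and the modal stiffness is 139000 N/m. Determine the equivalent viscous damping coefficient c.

2250 N·s/m

Logarithmic decrement δ = (1/n)·ln(x₀/x_n) = (1/3)·ln(5.94/1.59) = (1/3)·ln(3.736) = 0.4393.
ζ = δ/√(4π² + δ²) = 0.4393/√(39.48 + 0.193) = 0.4393/6.299 = 0.06975.
c = ζ · 2√(km) = 0.06975 × 2√(139000 × 1870) = 0.06975 × 32240 = 2249 N·s/m.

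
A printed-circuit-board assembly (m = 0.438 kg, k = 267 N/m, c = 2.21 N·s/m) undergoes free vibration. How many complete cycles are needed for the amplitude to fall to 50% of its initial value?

2 cycles

ζ = c/(2√(km)) = 2.21/(2√(267 × 0.438)) = 2.21/21.63 = 0.1022.
Logarithmic decrement δ = 2πζ/√(1 − ζ²) = 2π × 0.1022/√(1 − 0.0104) = 0.6454.
x_n/x₀ = e^(−nδ) ≤ 0.5; take ln: n ≥ ln(1/0.5)/δ = 0.6931/0.6454 = 1.074.
So 2 complete cycles are required.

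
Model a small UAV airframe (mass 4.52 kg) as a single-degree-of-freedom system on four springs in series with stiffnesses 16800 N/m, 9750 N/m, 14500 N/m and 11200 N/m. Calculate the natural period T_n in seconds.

Series springs: 1/k_eq = 1/16800 + 1/9750 + 1/14500 + 1/11200 = 0.0003203, so k_eq = 3122 N/m.
ω_n = √(k_eq/m) = √(3122/4.52) = √690.6 = 26.28 rad/s.
T_n = 2π/ω_n = 6.283/26.28 = 0.2391 s.

0.239 s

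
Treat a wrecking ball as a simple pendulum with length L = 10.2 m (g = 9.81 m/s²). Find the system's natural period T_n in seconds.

For a simple pendulum ω_n = √(g/L) = √(9.81/10.2) = √0.9618 = 0.9807 rad/s.
T_n = 2π/ω_n = 6.283/0.9807 = 6.407 s.

6.41 s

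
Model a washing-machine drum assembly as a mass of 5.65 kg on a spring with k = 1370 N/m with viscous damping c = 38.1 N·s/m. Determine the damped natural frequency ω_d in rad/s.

15.2 rad/s

ω_n = √(k/m) = √(1370/5.65) = 15.57 rad/s.
Critical damping c_c = 2√(k·m) = 2√(1370 × 5.65) = 176.0 N·s/m, so ζ = c/c_c = 38.1/176.0 = 0.2165.
ω_d = ω_n√(1 − ζ²) = 15.57 × √(1 − 0.0469) = 15.20 rad/s.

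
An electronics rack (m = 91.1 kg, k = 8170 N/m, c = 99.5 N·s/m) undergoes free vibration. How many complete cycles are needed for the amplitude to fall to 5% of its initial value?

9 cycles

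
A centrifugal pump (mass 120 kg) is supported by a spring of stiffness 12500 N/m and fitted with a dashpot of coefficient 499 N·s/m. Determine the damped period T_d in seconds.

ω_n = √(k/m) = √(12500/120) = 10.21 rad/s.
Critical damping c_c = 2√(k·m) = 2√(12500 × 120) = 2449 N·s/m, so ζ = c/c_c = 499/2449 = 0.2037.
ω_d = ω_n√(1 − ζ²) = 10.21 × √(1 − 0.0415) = 9.992 rad/s.
T_d = 2π/ω_d = 0.6288 s.

0.629 s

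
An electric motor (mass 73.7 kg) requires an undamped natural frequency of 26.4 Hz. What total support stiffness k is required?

2030000 N/m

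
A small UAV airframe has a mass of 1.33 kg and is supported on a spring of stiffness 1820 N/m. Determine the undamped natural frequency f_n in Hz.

5.89 Hz

ω_n = √(k/m) = √(1820/1.33) = √1368 = 36.99 rad/s.
f_n = ω_n/(2π) = 36.99/6.283 = 5.887 Hz.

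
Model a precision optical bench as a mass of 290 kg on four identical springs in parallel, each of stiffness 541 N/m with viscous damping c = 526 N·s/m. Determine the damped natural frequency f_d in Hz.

0.410 Hz

Parallel springs add: k_eq = 4 × 541 = 2164 N/m.
ω_n = √(k_eq/m) = √(2164/290) = 2.732 rad/s.
Critical damping c_c = 2√(k_eq·m) = 2√(2164 × 290) = 1584 N·s/m, so ζ = c/c_c = 526/1584 = 0.3320.
ω_d = ω_n√(1 − ζ²) = 2.732 × √(1 − 0.110) = 2.577 rad/s.
f_d = ω_d/(2π) = 0.4101 Hz.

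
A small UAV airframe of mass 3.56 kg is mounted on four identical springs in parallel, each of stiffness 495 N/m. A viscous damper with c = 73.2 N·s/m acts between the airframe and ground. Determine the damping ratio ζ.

Parallel springs add: k_eq = 4 × 495 = 1980 N/m.
ω_n = √(k_eq/m) = √(1980/3.56) = 23.58 rad/s.
Critical damping c_c = 2√(k_eq·m) = 2√(1980 × 3.56) = 167.9 N·s/m, so ζ = c/c_c = 73.2/167.9 = 0.4359.

0.436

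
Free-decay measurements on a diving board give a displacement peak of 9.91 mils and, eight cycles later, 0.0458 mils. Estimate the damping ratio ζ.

Logarithmic decrement δ = (1/n)·ln(x₀/x_n) = (1/8)·ln(9.91/0.0458) = (1/8)·ln(216.4) = 0.6721.
ζ = δ/√(4π² + δ²) = 0.6721/√(39.48 + 0.452) = 0.6721/6.319 = 0.1064.

0.106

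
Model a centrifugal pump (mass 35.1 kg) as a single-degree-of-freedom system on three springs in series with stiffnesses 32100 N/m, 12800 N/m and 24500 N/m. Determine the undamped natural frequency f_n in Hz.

Series springs: 1/k_eq = 1/32100 + 1/12800 + 1/24500 = 0.0001501, so k_eq = 6662 N/m.
ω_n = √(k_eq/m) = √(6662/35.1) = √189.8 = 13.78 rad/s.
f_n = ω_n/(2π) = 13.78/6.283 = 2.193 Hz.

2.19 Hz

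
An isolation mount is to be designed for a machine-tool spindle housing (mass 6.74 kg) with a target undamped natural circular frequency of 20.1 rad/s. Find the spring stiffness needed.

k = m·ω_n² = 6.74 × 20.10² = 6.74 × 404.0 = 2723 N/m.

2720 N/m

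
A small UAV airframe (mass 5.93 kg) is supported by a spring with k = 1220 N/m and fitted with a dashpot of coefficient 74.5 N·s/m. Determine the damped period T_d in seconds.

ω_n = √(k/m) = √(1220/5.93) = 14.34 rad/s.
Critical damping c_c = 2√(k·m) = 2√(1220 × 5.93) = 170.1 N·s/m, so ζ = c/c_c = 74.5/170.1 = 0.4379.
ω_d = ω_n√(1 − ζ²) = 14.34 × √(1 − 0.192) = 12.89 rad/s.
T_d = 2π/ω_d = 0.4873 s.

0.487 s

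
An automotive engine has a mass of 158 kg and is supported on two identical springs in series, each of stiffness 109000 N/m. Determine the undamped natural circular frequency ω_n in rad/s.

Series springs: 1/k_eq = 2/109000, so k_eq = 109000/2 = 54500 N/m.
ω_n = √(k_eq/m) = √(54500/158) = √344.9 = 18.57 rad/s.

18.6 rad/s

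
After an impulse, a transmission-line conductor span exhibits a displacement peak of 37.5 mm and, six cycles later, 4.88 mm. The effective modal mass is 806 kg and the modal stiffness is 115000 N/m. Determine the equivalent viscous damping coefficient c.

1040 N·s/m

Logarithmic decrement δ = (1/n)·ln(x₀/x_n) = (1/6)·ln(37.5/4.88) = (1/6)·ln(7.684) = 0.3399.
ζ = δ/√(4π² + δ²) = 0.3399/√(39.48 + 0.116) = 0.3399/6.292 = 0.05401.
c = ζ · 2√(km) = 0.05401 × 2√(115000 × 806) = 0.05401 × 19260 = 1040 N·s/m.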